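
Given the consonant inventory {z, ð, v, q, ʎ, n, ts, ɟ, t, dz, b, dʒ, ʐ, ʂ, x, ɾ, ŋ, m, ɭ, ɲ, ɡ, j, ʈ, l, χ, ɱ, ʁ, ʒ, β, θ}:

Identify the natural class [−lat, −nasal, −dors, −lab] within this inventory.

Checking each segment against [−lateral], [−nasal], [−dorsal], [−labial]: /z/ (voiced alveolar fricative), /ð/ (voiced dental fricative), /ts/ (voiceless alveolar affricate), /t/ (voiceless alveolar stop), /dz/ (voiced alveolar affricate), /dʒ/ (voiced postalveolar affricate), among others, satisfy every feature; every other segment in the inventory fails at least one.

z, ð, ts, t, dz, dʒ, ʐ, ʂ, ɾ, ʈ, ʒ, θ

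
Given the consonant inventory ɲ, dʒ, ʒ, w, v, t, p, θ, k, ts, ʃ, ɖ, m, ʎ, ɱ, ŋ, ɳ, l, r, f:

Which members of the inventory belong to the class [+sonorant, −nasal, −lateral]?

w, r

Eliminate segments failing any feature: /ɲ, m, ɱ, ŋ, ɳ/ are [+nasal]; /dʒ, ʒ, v, t, p, θ, k, ts, ʃ, ɖ, f/ are [−sonorant]; /ʎ, l/ are [+lateral]. The remaining /w, r/ satisfy [+sonorant], [−nasal], [−lateral].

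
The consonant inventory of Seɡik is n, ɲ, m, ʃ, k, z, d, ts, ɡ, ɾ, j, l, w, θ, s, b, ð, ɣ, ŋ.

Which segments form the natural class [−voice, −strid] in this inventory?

Checking each segment against [−voice], [−strident]: /k/ (voiceless velar stop), /θ/ (voiceless dental fricative) satisfy every feature; every other segment in the inventory fails at least one.

k, θ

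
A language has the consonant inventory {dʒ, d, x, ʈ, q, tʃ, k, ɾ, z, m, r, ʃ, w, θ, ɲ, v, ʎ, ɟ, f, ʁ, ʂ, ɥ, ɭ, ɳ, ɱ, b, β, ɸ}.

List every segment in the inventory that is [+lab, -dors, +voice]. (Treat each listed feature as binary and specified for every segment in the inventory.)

First, the [+labial] segments are /m, w, v, f, ɥ, ɱ, b, β, ɸ/.
Intersecting with [-dorsal] gives /m, v, f, ɱ, b, β, ɸ/.
Among these, [+voice] leaves /m, v, ɱ, b, β/.

m, v, ɱ, b, β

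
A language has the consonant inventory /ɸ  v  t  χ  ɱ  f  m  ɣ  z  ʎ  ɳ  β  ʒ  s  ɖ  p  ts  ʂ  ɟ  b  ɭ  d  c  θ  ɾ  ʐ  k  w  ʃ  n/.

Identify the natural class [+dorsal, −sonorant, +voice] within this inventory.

Among the inventory, the [+dorsal] segments are /χ, ɣ, ʎ, ɟ, c, k, w/.
Of those, [−sonorant] gives /χ, ɣ, ɟ, c, k/.
Of those, [+voice] leaves /ɣ, ɟ/.

ɣ, ɟ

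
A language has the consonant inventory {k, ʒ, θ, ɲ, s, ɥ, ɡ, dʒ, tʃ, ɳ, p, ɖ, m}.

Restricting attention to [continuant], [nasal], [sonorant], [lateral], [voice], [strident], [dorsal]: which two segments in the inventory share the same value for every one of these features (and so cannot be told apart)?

On the given features, /ɳ/ and /m/ have an identical profile: [-continuant], [+nasal], [+sonorant], [-lateral], [+voice], [-strident], [-dorsal]. No other two segments in the inventory coincide on all 7 features. (They do differ in [labial] and [coronal], which are not among the given features.)

ɳ, m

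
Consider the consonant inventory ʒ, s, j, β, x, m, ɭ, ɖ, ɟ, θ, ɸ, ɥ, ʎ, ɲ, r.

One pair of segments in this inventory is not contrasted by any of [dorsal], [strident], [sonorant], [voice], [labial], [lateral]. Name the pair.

/ɲ/ (palatal nasal) and /j/ (palatal glide) are both [+dorsal], [-strident], [+sonorant], [+voice], [-labial], [-lateral], so none of the listed features separates them. (They do differ in [nasal] and [continuant], which are not among the given features.) Every other pair in the inventory differs on at least one listed feature.

ɲ, j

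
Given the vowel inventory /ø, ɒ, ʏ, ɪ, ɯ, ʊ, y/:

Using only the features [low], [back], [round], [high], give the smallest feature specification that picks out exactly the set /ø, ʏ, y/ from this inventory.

The class [−back], [+round] has exactly /ø, ʏ, y/ as its extension in this inventory. No smaller conjunction from the listed features achieves this: [+round] alone would also admit /ɒ, ʊ/; [−back] alone would also admit /ɪ/; and checking the remaining single features turns up none with this extension.

[−back, +round]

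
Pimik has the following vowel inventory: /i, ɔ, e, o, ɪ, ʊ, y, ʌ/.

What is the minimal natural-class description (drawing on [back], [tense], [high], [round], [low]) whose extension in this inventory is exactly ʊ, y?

[+high, +round]

Every target segment is [+high], [+round]; each remaining inventory member fails at least one of these. Each conjunct is needed — [+round] alone would also admit /ɔ, o/; [+high] alone would also admit /i, ɪ/ — and no other single listed feature has exactly this extension, so two is the minimum.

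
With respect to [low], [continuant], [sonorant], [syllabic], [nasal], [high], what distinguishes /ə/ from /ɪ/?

[high]

/ə/ is the mid central vowel (schwa) and /ɪ/ is the high front unrounded lax vowel. Both are [-low], [+continuant], [+sonorant], [+syllabic], [-nasal]. /ə/ is [-high] while /ɪ/ is [+high], so the distinguishing feature is [high].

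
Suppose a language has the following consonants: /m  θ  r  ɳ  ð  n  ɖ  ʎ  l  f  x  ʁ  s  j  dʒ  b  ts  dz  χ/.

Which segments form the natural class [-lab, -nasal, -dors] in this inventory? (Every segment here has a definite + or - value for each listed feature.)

First, the [-labial] segments are /θ, r, ɳ, ð, n, ɖ, ʎ, l, x, ʁ, s, j, dʒ, ts, dz, χ/.
Then [-nasal] gives /θ, r, ð, ɖ, ʎ, l, x, ʁ, s, j, dʒ, ts, dz, χ/.
Then [-dorsal] leaves /θ, r, ð, ɖ, l, s, dʒ, ts, dz/.

θ, r, ð, ɖ, l, s, dʒ, ts, dz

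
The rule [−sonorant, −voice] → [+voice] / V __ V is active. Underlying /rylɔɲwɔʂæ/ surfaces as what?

The only segment in the rule's environment that also matches [−sonorant, −voice] is /ʂ/. Applying [+voice] turns the voiceless retroflex fricative into /ʐ/ (voiced retroflex fricative), giving [rylɔɲwɔʐæ].

[rylɔɲwɔʐæ]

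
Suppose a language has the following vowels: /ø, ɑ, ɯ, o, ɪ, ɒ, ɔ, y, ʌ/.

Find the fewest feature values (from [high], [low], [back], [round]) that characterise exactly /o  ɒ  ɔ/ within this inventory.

[+back, +round]

Every target segment is [+back], [+round]; each remaining inventory member fails at least one of these. Each conjunct is needed — [+round] alone would also admit /ø, y/; [+back] alone would also admit /ɑ, ɯ, ʌ/ — and no other single listed feature has exactly this extension, so two is the minimum.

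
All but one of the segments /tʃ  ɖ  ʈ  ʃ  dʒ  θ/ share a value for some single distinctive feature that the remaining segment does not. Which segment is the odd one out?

θ

The remaining segments after removing /θ/ share [−anterior]; /θ/ (voiceless dental fricative) is [+anterior]. For every other candidate removal, the leftover set fails to share any single feature value that the removed segment lacks.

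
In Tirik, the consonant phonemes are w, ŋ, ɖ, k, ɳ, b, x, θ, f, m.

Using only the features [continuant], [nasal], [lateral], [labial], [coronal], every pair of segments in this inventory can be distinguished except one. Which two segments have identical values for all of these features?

Both /f/ and /w/ are [+continuant], [−nasal], [−lateral], [+labial], [−coronal]. Since the list omits [sonorant], [voice], [round] and [dorsal] — which do distinguish the voiceless labiodental fricative from the labial-velar glide — this pair collapses; all other pairs remain distinct.

f, w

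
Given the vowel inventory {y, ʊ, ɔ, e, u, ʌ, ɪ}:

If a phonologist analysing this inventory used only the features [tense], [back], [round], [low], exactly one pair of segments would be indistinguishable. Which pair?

ɔ, ʊ

Both /ɔ/ and /ʊ/ are [−tense], [+back], [+round], [−low]. Since the list omits [high] — which does distinguish the mid back rounded lax vowel from the high back rounded lax vowel — this pair collapses; all other pairs remain distinct.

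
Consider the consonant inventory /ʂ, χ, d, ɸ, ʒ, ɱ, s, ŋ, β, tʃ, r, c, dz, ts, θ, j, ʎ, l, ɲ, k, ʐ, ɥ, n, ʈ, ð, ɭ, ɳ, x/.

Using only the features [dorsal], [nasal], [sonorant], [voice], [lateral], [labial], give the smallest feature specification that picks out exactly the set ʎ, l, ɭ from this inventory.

Every target segment is [+lateral] and no other inventory member is, so one feature is enough.

[+lateral]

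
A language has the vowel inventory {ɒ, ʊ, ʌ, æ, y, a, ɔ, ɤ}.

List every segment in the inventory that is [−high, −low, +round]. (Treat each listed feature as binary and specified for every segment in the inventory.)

ɔ

The [−high] segments are /ɒ, ʌ, æ, a, ɔ, ɤ/.
Of those, [−low] gives /ʌ, ɔ, ɤ/.
Among these, [+round] leaves /ɔ/.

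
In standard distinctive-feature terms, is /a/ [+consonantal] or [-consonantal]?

[-consonantal]

/a/ is the low unrounded vowel, hence [-consonantal].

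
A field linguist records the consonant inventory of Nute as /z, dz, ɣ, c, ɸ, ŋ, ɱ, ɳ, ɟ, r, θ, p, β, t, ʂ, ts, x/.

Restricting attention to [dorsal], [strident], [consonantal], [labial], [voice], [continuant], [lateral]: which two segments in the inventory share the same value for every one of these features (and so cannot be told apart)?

On the given features, /ŋ/ and /ɟ/ have an identical profile: [+dorsal], [-strident], [+consonantal], [-labial], [+voice], [-continuant], [-lateral]. No other two segments in the inventory coincide on all 7 features. (They do differ in [sonorant], [nasal] and [back], which are not among the given features.)

ŋ, ɟ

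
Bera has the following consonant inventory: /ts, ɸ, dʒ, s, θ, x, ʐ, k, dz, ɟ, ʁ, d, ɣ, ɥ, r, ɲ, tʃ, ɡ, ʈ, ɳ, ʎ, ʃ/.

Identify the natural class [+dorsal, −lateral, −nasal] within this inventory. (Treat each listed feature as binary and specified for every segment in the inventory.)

x, k, ɟ, ʁ, ɣ, ɥ, ɡ

Eliminate segments failing any feature: /ts, ɸ, dʒ, s, θ, ʐ, dz, d, r, tʃ, ʈ, ɳ, ʃ/ are [−dorsal]; /ɲ/ is [+nasal]; /ʎ/ is [+lateral]. The remaining /x, k, ɟ, ʁ, ɣ, ɥ, ɡ/ satisfy [+dorsal], [−lateral], [−nasal].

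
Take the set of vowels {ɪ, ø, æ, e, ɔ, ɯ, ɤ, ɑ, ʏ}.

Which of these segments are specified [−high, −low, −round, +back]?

Checking each segment against [−high], [−low], [−round], [+back]: /ɤ/ (mid back unrounded tense vowel) satisfies every feature; every other segment in the inventory fails at least one.

ɤ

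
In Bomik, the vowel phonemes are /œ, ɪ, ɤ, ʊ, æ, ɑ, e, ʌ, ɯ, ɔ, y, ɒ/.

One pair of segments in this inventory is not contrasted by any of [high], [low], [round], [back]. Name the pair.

On the given features, /ɤ/ and /ʌ/ have an identical profile: [-high], [-low], [-round], [+back]. No other two segments in the inventory coincide on all 4 features. (They do differ in [tense], which is not among the given features.)

ɤ, ʌ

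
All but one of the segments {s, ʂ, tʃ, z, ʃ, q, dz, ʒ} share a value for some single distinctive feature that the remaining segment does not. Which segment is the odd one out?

[strident] (equivalently [coronal], [dorsal]) groups all but one: /tʃ, ʃ, ʒ, z, ʂ, s, dz/ share [+strident] while /q/ (voiceless uvular stop) alone is [−strident]. Removing any other segment would not leave a single-feature class that excludes it.

q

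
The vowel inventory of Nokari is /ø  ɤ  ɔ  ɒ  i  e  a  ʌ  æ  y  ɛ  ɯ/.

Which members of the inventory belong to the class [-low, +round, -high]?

ø, ɔ

The [-low] segments are /ø, ɤ, ɔ, i, e, ʌ, y, ɛ, ɯ/.
Among these, [+round] gives /ø, ɔ, y/.
Among these, [-high] leaves /ø, ɔ/.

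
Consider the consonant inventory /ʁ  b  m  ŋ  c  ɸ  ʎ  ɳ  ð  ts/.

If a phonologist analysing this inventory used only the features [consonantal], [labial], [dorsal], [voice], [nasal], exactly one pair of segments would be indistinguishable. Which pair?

/ʁ/ (voiced uvular fricative) and /ʎ/ (palatal lateral approximant) are both [+consonantal], [−labial], [+dorsal], [+voice], [−nasal], so none of the listed features separates them. (They do differ in [lateral], [high] and [back], which are not among the given features.) Every other pair in the inventory differs on at least one listed feature.

ʁ, ʎ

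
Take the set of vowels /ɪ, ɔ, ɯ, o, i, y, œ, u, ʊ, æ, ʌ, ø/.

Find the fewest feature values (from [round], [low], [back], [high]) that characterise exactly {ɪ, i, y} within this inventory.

[+high, -back]

The class [+high], [-back] has exactly /ɪ, i, y/ as its extension in this inventory. No smaller conjunction from the listed features achieves this: [-back] alone would also admit /œ, æ, ø/; [+high] alone would also admit /ɯ, u, ʊ/; and checking the remaining single features turns up none with this extension.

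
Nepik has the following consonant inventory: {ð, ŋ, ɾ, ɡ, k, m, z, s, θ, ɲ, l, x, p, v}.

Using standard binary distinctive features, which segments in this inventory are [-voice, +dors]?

k, x

First, the [-voice] segments are /k, s, θ, x, p/.
Of those, [+dorsal] leaves /k, x/.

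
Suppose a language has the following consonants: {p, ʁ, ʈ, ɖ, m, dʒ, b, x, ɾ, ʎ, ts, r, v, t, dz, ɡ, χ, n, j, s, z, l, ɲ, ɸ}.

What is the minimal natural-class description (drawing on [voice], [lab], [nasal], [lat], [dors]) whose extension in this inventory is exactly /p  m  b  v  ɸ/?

Every target segment is [+labial] and no other inventory member is, so one feature is enough.

[+lab]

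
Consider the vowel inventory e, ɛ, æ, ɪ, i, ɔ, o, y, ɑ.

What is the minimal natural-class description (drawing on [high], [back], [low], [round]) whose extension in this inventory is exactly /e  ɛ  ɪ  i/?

/e, ɛ, ɪ, i/ are all [-low], [-round], and no other segment in the inventory matches both values. Dropping any one of them over-generates: [-round] alone would also admit /æ, ɑ/; [-low] alone would also admit /ɔ, o, y/. No other single listed feature picks out exactly this set either, so fewer than two features will not do.

[-low, -round]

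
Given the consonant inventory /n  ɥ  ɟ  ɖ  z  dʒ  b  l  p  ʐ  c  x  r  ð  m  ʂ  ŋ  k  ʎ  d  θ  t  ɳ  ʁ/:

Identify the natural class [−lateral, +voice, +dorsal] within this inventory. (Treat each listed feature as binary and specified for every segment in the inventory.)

Eliminate segments failing any feature: /n, ɖ, z, dʒ, b, ʐ, r, ð, m, d, ɳ/ are [−dorsal]; /l, ʎ/ are [+lateral]; /p, c, x, ʂ, k, θ, t/ are [−voice]. The remaining /ɥ, ɟ, ŋ, ʁ/ satisfy [−lateral], [+voice], [+dorsal].

ɥ, ɟ, ŋ, ʁ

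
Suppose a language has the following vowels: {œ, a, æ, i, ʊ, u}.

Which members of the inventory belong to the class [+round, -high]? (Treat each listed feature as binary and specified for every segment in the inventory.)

First, the [+round] segments are /œ, ʊ, u/.
Of those, [-high] leaves /œ/.

œ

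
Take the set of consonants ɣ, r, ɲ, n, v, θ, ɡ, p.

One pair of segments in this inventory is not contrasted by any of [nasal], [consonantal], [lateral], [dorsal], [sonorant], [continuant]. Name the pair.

v, θ

/v/ (voiced labiodental fricative) and /θ/ (voiceless dental fricative) are both [−nasal], [+consonantal], [−lateral], [−dorsal], [−sonorant], [+continuant], so none of the listed features separates them. (They do differ in [voice], [labial] and [coronal], which are not among the given features.) Every other pair in the inventory differs on at least one listed feature.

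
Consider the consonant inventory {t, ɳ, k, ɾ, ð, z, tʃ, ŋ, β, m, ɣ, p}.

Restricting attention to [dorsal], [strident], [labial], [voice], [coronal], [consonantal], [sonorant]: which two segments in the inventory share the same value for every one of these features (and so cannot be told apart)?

ɾ, ɳ

/ɾ/ (alveolar tap) and /ɳ/ (retroflex nasal) are both [−dorsal], [−strident], [−labial], [+voice], [+coronal], [+consonantal], [+sonorant], so none of the listed features separates them. (They do differ in [nasal] and [anterior], which are not among the given features.) Every other pair in the inventory differs on at least one listed feature.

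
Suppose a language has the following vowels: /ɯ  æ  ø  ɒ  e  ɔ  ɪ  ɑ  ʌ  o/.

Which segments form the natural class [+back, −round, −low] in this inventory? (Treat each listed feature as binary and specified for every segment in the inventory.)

The [+back] segments are /ɯ, ɒ, ɔ, ɑ, ʌ, o/.
Within that set, [−round] gives /ɯ, ɑ, ʌ/.
Then [−low] leaves /ɯ, ʌ/.

ɯ, ʌ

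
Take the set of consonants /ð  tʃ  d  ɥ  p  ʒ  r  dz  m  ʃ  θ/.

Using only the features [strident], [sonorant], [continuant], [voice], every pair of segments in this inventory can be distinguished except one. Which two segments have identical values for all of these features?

ɥ, r

On the given features, /ɥ/ and /r/ have an identical profile: [-strident], [+sonorant], [+continuant], [+voice]. No other two segments in the inventory coincide on all 4 features. (They do differ in [labial], [round] and [dorsal], which are not among the given features.)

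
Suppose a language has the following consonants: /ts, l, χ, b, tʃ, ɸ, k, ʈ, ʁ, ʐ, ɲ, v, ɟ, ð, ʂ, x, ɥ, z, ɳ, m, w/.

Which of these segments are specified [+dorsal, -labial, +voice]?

Checking each segment against [+dorsal], [-labial], [+voice]: /ʁ/ (voiced uvular fricative), /ɲ/ (palatal nasal), /ɟ/ (voiced palatal stop) satisfy every feature; every other segment in the inventory fails at least one.

ʁ, ɲ, ɟ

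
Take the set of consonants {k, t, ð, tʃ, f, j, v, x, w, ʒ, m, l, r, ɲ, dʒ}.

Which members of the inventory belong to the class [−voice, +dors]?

The [−voice] segments are /k, t, tʃ, f, x/.
Then [+dorsal] leaves /k, x/.

k, x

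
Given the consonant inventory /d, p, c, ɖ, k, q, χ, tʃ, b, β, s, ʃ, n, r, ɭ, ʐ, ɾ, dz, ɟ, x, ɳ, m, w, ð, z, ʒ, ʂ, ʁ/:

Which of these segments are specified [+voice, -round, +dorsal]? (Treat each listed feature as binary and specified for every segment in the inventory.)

ɟ, ʁ

Eliminate segments failing any feature: /d, ɖ, b, β, n, r, ɭ, ʐ, ɾ, dz, ɳ, m, ð, z, ʒ/ are [-dorsal]; /p, c, k, q, χ, tʃ, s, ʃ, x, ʂ/ are [-voice]; /w/ is [+round]. The remaining /ɟ, ʁ/ satisfy [+voice], [-round], [+dorsal].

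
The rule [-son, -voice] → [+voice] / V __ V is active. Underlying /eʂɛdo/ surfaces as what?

[eʐɛdo]

The only segment in the rule's environment that also matches [-son, -voice] is /ʂ/. Applying [+voice] turns the voiceless retroflex fricative into /ʐ/ (voiced retroflex fricative), giving [eʐɛdo].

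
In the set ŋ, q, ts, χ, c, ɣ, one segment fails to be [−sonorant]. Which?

ŋ

Every segment except /ŋ/ is [−sonorant]. /ŋ/ (velar nasal) is [+sonorant], so it is the exception.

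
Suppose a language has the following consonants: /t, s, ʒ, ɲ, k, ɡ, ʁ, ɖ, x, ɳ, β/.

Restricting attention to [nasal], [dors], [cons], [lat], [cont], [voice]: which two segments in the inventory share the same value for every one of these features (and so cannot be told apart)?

/ʒ/ (voiced postalveolar fricative) and /β/ (voiced bilabial fricative) are both [-nasal], [-dorsal], [+consonantal], [-lateral], [+continuant], [+voice], so none of the listed features separates them. (They do differ in [strident], [labial] and [coronal], which are not among the given features.) Every other pair in the inventory differs on at least one listed feature.

ʒ, β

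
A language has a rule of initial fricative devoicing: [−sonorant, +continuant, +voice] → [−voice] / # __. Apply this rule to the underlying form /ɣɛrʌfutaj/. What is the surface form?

Only the initial segment /ɣ/ is both word-initial and matches the structural description. It is a voiced velar fricative, so [−sonorant, +continuant, +voice] holds; changing it to [−voice] with all other features held fixed yields /x/ (voiceless velar fricative). No other segment meets both the structural description and the environment, so the output is [xɛrʌfutaj].

[xɛrʌfutaj]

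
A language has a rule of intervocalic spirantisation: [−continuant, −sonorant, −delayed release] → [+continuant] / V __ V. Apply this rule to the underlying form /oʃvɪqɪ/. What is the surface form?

Only /q/ occurs between two vowels (/ɪ/ __ /ɪ/) and matches the structural description. It is a voiceless uvular stop, so [−continuant, −sonorant, −delayed release] holds; changing it to [+continuant] with all other features held fixed yields /χ/ (voiceless uvular fricative). No other segment meets both the structural description and the environment, so the output is [oʃvɪχɪ].

[oʃvɪχɪ]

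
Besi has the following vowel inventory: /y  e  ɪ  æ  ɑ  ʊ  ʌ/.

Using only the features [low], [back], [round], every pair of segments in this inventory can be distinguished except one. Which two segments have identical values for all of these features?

On the given features, /e/ and /ɪ/ have an identical profile: [−low], [−back], [−round]. No other two segments in the inventory coincide on all 3 features. (They do differ in [high] and [tense], which are not among the given features.)

e, ɪ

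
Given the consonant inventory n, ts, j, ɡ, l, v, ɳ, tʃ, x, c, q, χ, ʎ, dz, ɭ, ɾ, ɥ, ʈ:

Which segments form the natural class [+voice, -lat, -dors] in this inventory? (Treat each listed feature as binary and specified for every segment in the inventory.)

Eliminate segments failing any feature: /ts, tʃ, x, c, q, χ, ʈ/ are [-voice]; /j, ɡ, ɥ/ are [+dorsal]; /l, ʎ, ɭ/ are [+lateral]. The remaining /n, v, ɳ, dz, ɾ/ satisfy [+voice], [-lateral], [-dorsal].

n, v, ɳ, dz, ɾ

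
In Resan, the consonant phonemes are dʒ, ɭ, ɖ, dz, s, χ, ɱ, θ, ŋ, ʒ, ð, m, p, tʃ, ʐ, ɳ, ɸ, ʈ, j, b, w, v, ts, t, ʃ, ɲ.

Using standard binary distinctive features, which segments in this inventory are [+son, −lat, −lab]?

ŋ, ɳ, j, ɲ

Checking each segment against [+sonorant], [−lateral], [−labial]: /ŋ/ (velar nasal), /ɳ/ (retroflex nasal), /j/ (palatal glide), /ɲ/ (palatal nasal) satisfy every feature; every other segment in the inventory fails at least one.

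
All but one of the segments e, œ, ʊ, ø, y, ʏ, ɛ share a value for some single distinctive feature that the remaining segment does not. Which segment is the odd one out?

The remaining segments after removing /ʊ/ share [-back]; /ʊ/ (high back rounded lax vowel) is [+back]. For every other candidate removal, the leftover set fails to share any single feature value that the removed segment lacks.

ʊ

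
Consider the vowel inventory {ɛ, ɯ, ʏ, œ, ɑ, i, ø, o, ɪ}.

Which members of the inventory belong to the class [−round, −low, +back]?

Eliminate segments failing any feature: /ɛ, i, ɪ/ are [−back]; /ʏ, œ, ø, o/ are [+round]; /ɑ/ is [+low]. The remaining /ɯ/ satisfy [−round], [−low], [+back].

ɯ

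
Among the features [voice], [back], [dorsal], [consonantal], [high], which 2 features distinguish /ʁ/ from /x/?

[voice], [high]

The two segments share [+back], [+dorsal], [+consonantal]. The only features from the list on which they differ: /ʁ/ is [+voice] while /x/ is [−voice]; /ʁ/ is [−high] while /x/ is [+high].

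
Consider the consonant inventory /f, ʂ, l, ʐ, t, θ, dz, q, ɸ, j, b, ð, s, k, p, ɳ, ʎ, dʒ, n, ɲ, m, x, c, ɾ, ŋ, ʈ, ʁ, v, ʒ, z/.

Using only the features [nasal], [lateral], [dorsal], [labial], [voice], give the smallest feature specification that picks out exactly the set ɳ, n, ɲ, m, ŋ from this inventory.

[+nasal]

/ɳ, n, ɲ, m, ŋ/ are exactly the [+nasal] segments in the inventory, so a single feature suffices.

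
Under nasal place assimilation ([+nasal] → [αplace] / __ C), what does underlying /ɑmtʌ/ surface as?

[ɑntʌ]

In /ɑmtʌ/, the nasal /m/ precedes /t/, which is [+coronal]. The nasal assimilates in place, becoming the [+coronal] nasal /n/. The surface form is [ɑntʌ].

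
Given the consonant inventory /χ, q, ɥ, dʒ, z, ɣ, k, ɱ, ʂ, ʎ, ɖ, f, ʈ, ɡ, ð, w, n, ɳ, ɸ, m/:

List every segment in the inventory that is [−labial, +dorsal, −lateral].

Checking each segment against [−labial], [+dorsal], [−lateral]: /χ/ (voiceless uvular fricative), /q/ (voiceless uvular stop), /ɣ/ (voiced velar fricative), /k/ (voiceless velar stop), /ɡ/ (voiced velar stop) satisfy every feature; every other segment in the inventory fails at least one.

χ, q, ɣ, k, ɡ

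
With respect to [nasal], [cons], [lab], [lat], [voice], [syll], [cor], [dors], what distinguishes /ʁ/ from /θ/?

/ʁ/ (voiced uvular fricative) and /θ/ (voiceless dental fricative) agree on [−nasal], [+consonantal], [−labial], [−lateral], [−syllabic]. They differ on [voice] (/ʁ/ [+], /θ/ [−]), [coronal] (/ʁ/ [−], /θ/ [+]), [dorsal] (/ʁ/ [+], /θ/ [−]).

[voice], [coronal], [dorsal]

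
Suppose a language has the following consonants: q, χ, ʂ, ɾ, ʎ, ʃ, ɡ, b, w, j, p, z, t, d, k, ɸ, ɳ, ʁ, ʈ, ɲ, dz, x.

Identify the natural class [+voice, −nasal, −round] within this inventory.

Checking each segment against [+voice], [−nasal], [−round]: /ɾ/ (alveolar tap), /ʎ/ (palatal lateral approximant), /ɡ/ (voiced velar stop), /b/ (voiced bilabial stop), /j/ (palatal glide), /z/ (voiced alveolar fricative), among others, satisfy every feature; every other segment in the inventory fails at least one.

ɾ, ʎ, ɡ, b, j, z, d, ʁ, dz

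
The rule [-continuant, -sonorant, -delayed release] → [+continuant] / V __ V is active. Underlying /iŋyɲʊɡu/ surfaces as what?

Only /ɡ/ occurs between two vowels (/ʊ/ __ /u/) and matches the structural description. It is a voiced velar stop, so [-continuant, -sonorant, -delayed release] holds; changing it to [+continuant] with all other features held fixed yields /ɣ/ (voiced velar fricative). No other segment meets both the structural description and the environment, so the output is [iŋyɲʊɣu].

[iŋyɲʊɣu]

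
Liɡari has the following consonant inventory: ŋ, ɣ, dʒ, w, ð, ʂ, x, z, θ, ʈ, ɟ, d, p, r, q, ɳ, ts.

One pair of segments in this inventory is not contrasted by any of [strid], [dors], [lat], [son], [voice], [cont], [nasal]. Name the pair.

/ʈ/ (voiceless retroflex stop) and /p/ (voiceless bilabial stop) are both [−strident], [−dorsal], [−lateral], [−sonorant], [−voice], [−continuant], [−nasal], so none of the listed features separates them. (They do differ in [labial] and [coronal], which are not among the given features.) Every other pair in the inventory differs on at least one listed feature.

ʈ, p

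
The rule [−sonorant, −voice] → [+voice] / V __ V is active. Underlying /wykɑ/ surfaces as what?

[wyɡɑ]

Only /k/ occurs between two vowels (/y/ __ /ɑ/) and matches the structural description. It is a voiceless velar stop, so [−sonorant, −voice] holds; changing it to [+voice] with all other features held fixed yields /ɡ/ (voiced velar stop). No other segment meets both the structural description and the environment, so the output is [wyɡɑ].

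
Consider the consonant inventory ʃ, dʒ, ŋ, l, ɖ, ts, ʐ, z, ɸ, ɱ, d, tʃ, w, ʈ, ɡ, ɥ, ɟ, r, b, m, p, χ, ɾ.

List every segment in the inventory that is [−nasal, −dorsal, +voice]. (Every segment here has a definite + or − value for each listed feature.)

First, the [−nasal] segments are /ʃ, dʒ, l, ɖ, ts, ʐ, z, ɸ, d, tʃ, w, ʈ, ɡ, ɥ, ɟ, r, b, p, χ, ɾ/.
Of those, [−dorsal] gives /ʃ, dʒ, l, ɖ, ts, ʐ, z, ɸ, d, tʃ, ʈ, r, b, p, ɾ/.
Then [+voice] leaves /dʒ, l, ɖ, ʐ, z, d, r, b, ɾ/.

dʒ, l, ɖ, ʐ, z, d, r, b, ɾ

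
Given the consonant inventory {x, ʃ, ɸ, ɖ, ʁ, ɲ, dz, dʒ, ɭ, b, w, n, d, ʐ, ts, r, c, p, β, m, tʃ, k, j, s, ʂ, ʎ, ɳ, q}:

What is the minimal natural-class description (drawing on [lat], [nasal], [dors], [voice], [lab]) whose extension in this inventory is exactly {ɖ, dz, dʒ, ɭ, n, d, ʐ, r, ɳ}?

[+voice, −lab, −dors]

The class [+voice], [−labial], [−dorsal] has exactly /ɖ, dz, dʒ, ɭ, n, d, ʐ, r, ɳ/ as its extension in this inventory. No smaller conjunction from the listed features achieves this: [−labial, −dorsal] alone would also admit /ʃ, ts, tʃ, s, …/; [+voice, −dorsal] alone would also admit /b, β, m/; [+voice, −labial] alone would also admit /ʁ, ɲ, j, ʎ/; and checking the remaining two-feature bundles turns up none with this extension.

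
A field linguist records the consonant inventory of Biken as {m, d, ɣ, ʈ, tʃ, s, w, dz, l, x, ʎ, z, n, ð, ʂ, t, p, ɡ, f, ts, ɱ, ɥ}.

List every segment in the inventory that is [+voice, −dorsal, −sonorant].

d, dz, z, ð

Checking each segment against [+voice], [−dorsal], [−sonorant]: /d/ (voiced alveolar stop), /dz/ (voiced alveolar affricate), /z/ (voiced alveolar fricative), /ð/ (voiced dental fricative) satisfy every feature; every other segment in the inventory fails at least one.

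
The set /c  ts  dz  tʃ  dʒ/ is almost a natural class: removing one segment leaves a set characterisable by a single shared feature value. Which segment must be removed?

c

The remaining segments after removing /c/ share [+delayed release]; /c/ (voiceless palatal stop) is [−delayed release]. For every other candidate removal, the leftover set fails to share any single feature value that the removed segment lacks.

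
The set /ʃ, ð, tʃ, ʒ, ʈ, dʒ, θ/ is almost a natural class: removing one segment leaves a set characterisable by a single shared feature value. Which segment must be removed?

ʈ

[distributed] groups all but one: /dʒ, ʃ, tʃ, θ, ʒ, ð/ share [+distributed] while /ʈ/ (voiceless retroflex stop) alone is [-distributed]. Removing any other segment would not leave a single-feature class that excludes it.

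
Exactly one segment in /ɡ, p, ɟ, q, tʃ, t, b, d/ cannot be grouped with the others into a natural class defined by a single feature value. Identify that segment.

/q, ɟ, d, b, ɡ, t, p/ are all [−delayed release], but /tʃ/ (voiceless postalveolar affricate) is [+delayed release]. No other single segment can be removed to leave a set sharing one feature value that the removed segment lacks, so /tʃ/ is the odd one out.

tʃ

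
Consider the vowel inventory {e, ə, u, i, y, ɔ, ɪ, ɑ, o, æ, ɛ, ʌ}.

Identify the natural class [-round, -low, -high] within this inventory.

Eliminate segments failing any feature: /u, y, ɔ, o/ are [+round]; /i, ɪ/ are [+high]; /ɑ, æ/ are [+low]. The remaining /e, ə, ɛ, ʌ/ satisfy [-round], [-low], [-high].

e, ə, ɛ, ʌ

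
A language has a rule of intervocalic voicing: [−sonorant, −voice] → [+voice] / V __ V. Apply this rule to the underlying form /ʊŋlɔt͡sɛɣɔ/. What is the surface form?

[ʊŋlɔd͡zɛɣɔ]

/t͡s/ satisfies [−sonorant, −voice] and sits in V __ V. The [+voice] counterpart of the voiceless alveolar affricate is /d͡z/. Other segments in /ʊŋlɔt͡sɛɣɔ/ either fail the structural description or are not in the environment, so the surface form is [ʊŋlɔd͡zɛɣɔ].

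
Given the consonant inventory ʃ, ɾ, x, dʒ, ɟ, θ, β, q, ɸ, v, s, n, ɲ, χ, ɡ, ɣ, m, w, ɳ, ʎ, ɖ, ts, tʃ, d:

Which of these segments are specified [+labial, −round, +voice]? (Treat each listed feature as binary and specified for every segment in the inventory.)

Checking each segment against [+labial], [−round], [+voice]: /β/ (voiced bilabial fricative), /v/ (voiced labiodental fricative), /m/ (bilabial nasal) satisfy every feature; every other segment in the inventory fails at least one.

β, v, m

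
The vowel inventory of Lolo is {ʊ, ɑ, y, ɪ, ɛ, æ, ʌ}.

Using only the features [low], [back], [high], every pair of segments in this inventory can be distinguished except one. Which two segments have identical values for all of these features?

ɪ, y

On the given features, /ɪ/ and /y/ have an identical profile: [-low], [-back], [+high]. No other two segments in the inventory coincide on all 3 features. (They do differ in [labial], [round] and [tense], which are not among the given features.)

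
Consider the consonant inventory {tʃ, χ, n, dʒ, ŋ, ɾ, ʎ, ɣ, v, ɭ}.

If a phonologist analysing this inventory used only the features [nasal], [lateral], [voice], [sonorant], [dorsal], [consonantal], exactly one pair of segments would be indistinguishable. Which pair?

Both /v/ and /dʒ/ are [-nasal], [-lateral], [+voice], [-sonorant], [-dorsal], [+consonantal]. Since the list omits [continuant], [labial] and [coronal] — which do distinguish the voiced labiodental fricative from the voiced postalveolar affricate — this pair collapses; all other pairs remain distinct.

v, dʒ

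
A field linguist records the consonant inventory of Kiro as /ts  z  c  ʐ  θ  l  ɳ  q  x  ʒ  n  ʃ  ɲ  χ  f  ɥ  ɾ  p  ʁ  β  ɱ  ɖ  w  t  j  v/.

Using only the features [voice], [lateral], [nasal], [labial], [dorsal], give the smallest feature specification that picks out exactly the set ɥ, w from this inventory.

[+labial, +dorsal]

/ɥ, w/ are all [+labial], [+dorsal], and no other segment in the inventory matches both values. Dropping any one of them over-generates: [+dorsal] alone would also admit /c, q, x, ɲ, …/; [+labial] alone would also admit /f, p, β, ɱ, …/. No other single listed feature picks out exactly this set either, so fewer than two features will not do.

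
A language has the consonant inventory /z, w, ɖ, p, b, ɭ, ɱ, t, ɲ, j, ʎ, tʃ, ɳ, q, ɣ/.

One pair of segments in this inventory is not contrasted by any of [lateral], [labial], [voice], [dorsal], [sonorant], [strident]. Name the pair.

ɲ, j

Both /ɲ/ and /j/ are [−lateral], [−labial], [+voice], [+dorsal], [+sonorant], [−strident]. Since the list omits [nasal] and [continuant] — which do distinguish the palatal nasal from the palatal glide — this pair collapses; all other pairs remain distinct.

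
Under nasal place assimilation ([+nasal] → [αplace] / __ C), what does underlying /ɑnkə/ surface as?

/n/ sits before the [+dorsal] consonant /k/, so it takes on [+dorsal] and surfaces as /ŋ/. The rest of the form is unaffected: [ɑŋkə].

[ɑŋkə]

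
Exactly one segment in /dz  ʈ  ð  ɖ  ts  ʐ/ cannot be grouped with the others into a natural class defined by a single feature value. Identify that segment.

The remaining segments after removing /ð/ share [-distributed]; /ð/ (voiced dental fricative) is [+distributed]. For every other candidate removal, the leftover set fails to share any single feature value that the removed segment lacks.

ð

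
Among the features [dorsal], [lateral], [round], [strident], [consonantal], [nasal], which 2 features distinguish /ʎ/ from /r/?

[lateral], [dorsal]

The two segments share [-round], [-strident], [+consonantal], [-nasal]. The only features from the list on which they differ: /ʎ/ is [+lateral] while /r/ is [-lateral]; /ʎ/ is [+dorsal] while /r/ is [-dorsal].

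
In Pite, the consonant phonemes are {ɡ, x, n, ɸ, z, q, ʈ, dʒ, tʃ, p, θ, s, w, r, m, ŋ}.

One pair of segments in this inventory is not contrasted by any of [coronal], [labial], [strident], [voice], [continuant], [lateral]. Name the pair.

Both /ɡ/ and /ŋ/ are [−coronal], [−labial], [−strident], [+voice], [−continuant], [−lateral]. Since the list omits [sonorant] and [nasal] — which do distinguish the voiced velar stop from the velar nasal — this pair collapses; all other pairs remain distinct.

ɡ, ŋ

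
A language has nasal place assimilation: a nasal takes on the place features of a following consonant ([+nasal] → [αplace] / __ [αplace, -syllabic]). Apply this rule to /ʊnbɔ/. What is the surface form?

[ʊmbɔ]

/n/ sits before the [+labial] consonant /b/, so it takes on [+labial] and surfaces as /m/. The rest of the form is unaffected: [ʊmbɔ].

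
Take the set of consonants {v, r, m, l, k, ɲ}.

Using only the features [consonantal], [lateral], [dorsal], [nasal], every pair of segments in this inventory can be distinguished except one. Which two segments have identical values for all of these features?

r, v

Both /r/ and /v/ are [+consonantal], [−lateral], [−dorsal], [−nasal]. Since the list omits [sonorant], [labial] and [coronal] — which do distinguish the alveolar trill from the voiced labiodental fricative — this pair collapses; all other pairs remain distinct.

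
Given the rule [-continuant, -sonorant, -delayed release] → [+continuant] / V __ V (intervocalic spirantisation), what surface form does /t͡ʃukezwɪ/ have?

The only segment in the rule's environment that also matches [-continuant, -sonorant, -delayed release] is /k/. Applying [+continuant] turns the voiceless velar stop into /x/ (voiceless velar fricative), giving [t͡ʃuxezwɪ].

[t͡ʃuxezwɪ]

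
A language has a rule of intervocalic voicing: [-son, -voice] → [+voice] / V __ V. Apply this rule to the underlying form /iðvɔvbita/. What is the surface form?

[iðvɔvbida]

Only /t/ occurs between two vowels (/i/ __ /a/) and matches the structural description. It is a voiceless alveolar stop, so [-son, -voice] holds; changing it to [+voice] with all other features held fixed yields /d/ (voiced alveolar stop). No other segment meets both the structural description and the environment, so the output is [iðvɔvbida].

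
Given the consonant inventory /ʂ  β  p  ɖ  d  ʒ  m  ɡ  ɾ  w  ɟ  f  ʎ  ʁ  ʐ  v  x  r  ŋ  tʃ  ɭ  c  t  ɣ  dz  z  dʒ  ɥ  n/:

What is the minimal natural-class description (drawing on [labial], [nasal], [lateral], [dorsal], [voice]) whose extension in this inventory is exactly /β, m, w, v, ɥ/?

[+voice, +labial]

The class [+voice], [+labial] has exactly /β, m, w, v, ɥ/ as its extension in this inventory. No smaller conjunction from the listed features achieves this: [+labial] alone would also admit /p, f/; [+voice] alone would also admit /ɖ, d, ʒ, ɡ, …/; and checking the remaining single features turns up none with this extension.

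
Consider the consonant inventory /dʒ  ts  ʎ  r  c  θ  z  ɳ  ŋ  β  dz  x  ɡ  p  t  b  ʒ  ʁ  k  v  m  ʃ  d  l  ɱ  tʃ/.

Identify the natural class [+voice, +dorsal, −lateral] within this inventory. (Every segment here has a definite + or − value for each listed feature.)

ŋ, ɡ, ʁ

Eliminate segments failing any feature: /dʒ, r, z, ɳ, β, dz, b, ʒ, v, m, d, l, ɱ/ are [−dorsal]; /ts, c, θ, x, p, t, k, ʃ, tʃ/ are [−voice]; /ʎ/ is [+lateral]. The remaining /ŋ, ɡ, ʁ/ satisfy [+voice], [+dorsal], [−lateral].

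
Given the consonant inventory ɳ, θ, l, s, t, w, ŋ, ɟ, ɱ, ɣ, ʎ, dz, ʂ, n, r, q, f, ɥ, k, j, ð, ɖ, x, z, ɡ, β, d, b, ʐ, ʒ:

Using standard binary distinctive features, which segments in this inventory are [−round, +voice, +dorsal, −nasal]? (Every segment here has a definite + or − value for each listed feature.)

ɟ, ɣ, ʎ, j, ɡ

The [−round] segments are /ɳ, θ, l, s, t, ŋ, ɟ, ɱ, ɣ, ʎ, dz, ʂ, n, r, q, f, k, j, ð, ɖ, x, z, ɡ, β, d, b, ʐ, ʒ/.
Of those, [+voice] gives /ɳ, l, ŋ, ɟ, ɱ, ɣ, ʎ, dz, n, r, j, ð, ɖ, z, ɡ, β, d, b, ʐ, ʒ/.
Within that set, [+dorsal] gives /ŋ, ɟ, ɣ, ʎ, j, ɡ/.
Among these, [−nasal] leaves /ɟ, ɣ, ʎ, j, ɡ/.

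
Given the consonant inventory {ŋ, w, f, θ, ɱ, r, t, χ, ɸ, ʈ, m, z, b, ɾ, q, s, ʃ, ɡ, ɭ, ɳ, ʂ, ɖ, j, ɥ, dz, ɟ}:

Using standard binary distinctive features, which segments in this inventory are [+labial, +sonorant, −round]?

Eliminate segments failing any feature: /ŋ, θ, r, t, χ, ʈ, z, ɾ, q, s, ʃ, ɡ, ɭ, ɳ, ʂ, ɖ, j, dz, ɟ/ are [−labial]; /w, ɥ/ are [+round]; /f, ɸ, b/ are [−sonorant]. The remaining /ɱ, m/ satisfy [+labial], [+sonorant], [−round].

ɱ, m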